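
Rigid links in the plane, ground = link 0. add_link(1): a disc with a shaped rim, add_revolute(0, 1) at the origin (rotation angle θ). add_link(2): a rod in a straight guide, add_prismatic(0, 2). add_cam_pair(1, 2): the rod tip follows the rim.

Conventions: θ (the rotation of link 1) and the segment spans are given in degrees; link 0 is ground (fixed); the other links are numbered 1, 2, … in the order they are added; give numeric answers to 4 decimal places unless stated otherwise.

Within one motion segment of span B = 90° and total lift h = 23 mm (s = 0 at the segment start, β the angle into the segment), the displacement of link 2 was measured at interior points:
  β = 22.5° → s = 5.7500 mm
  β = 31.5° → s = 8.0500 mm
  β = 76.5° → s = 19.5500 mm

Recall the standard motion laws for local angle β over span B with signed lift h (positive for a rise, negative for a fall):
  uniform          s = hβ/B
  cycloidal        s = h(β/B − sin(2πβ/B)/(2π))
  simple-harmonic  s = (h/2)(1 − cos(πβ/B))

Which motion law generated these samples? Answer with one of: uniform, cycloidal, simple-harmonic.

candidates at β/B = r: uniform s = h·r (linear in β); cycloidal s = h·(r − sin(2πr)/(2π)); simple-harmonic s = (h/2)(1 − cos(πr))
β=22.5°: printed 5.7500 | uniform 5.7500, cycloidal 2.0894, simple-harmonic 3.3683
β=31.5°: printed 8.0500 | uniform 8.0500, cycloidal 5.0885, simple-harmonic 6.2791
β=76.5°: printed 19.5500 | uniform 19.5500, cycloidal 22.5115, simple-harmonic 21.7466
only one law matches every sample → uniform

uniform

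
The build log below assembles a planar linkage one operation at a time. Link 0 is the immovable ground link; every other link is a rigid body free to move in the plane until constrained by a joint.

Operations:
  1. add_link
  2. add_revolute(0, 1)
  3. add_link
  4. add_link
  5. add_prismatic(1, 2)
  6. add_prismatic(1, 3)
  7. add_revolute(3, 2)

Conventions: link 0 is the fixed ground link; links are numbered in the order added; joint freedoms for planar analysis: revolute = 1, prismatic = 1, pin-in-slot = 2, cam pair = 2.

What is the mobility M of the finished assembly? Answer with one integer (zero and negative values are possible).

link 0 = ground. State L|J1|J2 = 1|0|0
+link1  2|0|0
R(0,1) f=1→J1  2|1|0
+link2  3|1|0
+link3  4|1|0
P(1,2) f=1→J1  4|2|0
P(1,3) f=1→J1  4|3|0
R(3,2) f=1→J1  4|4|0
M = 3(4−1)−2·4−0 = 9−8−0 = 1

M = 1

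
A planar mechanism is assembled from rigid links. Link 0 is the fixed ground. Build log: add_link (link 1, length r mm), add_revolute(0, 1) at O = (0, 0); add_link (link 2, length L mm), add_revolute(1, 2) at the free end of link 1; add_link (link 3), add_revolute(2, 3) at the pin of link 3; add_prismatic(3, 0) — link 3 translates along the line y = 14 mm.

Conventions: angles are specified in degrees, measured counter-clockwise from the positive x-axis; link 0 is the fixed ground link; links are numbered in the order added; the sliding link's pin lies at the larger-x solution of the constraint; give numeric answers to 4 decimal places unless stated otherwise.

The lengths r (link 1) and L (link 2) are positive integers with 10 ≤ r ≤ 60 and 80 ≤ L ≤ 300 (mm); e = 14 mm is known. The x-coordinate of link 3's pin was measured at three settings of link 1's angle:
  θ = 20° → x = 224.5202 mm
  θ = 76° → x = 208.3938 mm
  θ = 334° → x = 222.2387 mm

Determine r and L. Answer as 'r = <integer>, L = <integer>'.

constraint per measurement: (x − r cos θ)² + (r sin θ − e)² = L²
subtracting the θ₁ and θ₂ equations cancels the r² and L² terms:
r = (x₁² − x₂²) / (2[(x₁cos θ₁ + e sin θ₁) − (x₂cos θ₂ + e sin θ₂)]) = 22.9999 → r = 23
L² = (x₁ − r cos θ₁)² + (r sin θ₁ − e)² = 41208.9804 → L = 203.0000 → L = 203
check at θ₃=334°: x = 222.2387 (printed 222.2387) ✓

r = 23, L = 203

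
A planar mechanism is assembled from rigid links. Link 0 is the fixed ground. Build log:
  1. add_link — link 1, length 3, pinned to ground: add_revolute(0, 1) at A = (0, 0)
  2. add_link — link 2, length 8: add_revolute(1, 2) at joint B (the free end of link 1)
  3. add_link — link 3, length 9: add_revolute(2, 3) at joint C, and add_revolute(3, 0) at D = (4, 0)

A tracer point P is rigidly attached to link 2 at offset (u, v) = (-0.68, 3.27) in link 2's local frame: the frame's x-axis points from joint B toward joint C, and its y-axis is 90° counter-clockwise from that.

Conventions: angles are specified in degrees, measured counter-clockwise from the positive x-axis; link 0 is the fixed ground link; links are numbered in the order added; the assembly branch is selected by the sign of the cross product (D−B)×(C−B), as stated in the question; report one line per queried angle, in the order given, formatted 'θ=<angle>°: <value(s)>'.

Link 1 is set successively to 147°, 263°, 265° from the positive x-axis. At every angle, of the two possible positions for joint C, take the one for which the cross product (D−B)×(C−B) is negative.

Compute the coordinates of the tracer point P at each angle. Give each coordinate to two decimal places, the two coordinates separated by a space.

A=(0,0), D=(4.00,0)
θ=147°: B = A + 3.00·(cos147°, sin147°) = (-2.5160, 1.6339)
θ=147°: |BD| = 6.7177
θ=147°: circle(B,8.00) ∩ circle(D,9.00): a=2.0936, h=7.7212
θ=147°:   candidates: C₊=(1.3927,8.6140) cross=51.869; C₋=(-2.3633,-6.3646) cross=-51.869
θ=147°:   branch - wants cross < 0 → take C=(-2.3633,-6.3646) (cross=-51.869)
θ=147°: ex = (C−B)/|BC| = (0.0191,-0.9998); ey = (0.9998,0.0191)
θ=147°: P = B + -0.68·ex + 3.27·ey = (0.7404,2.3762)
θ=263°: B = A + 3.00·(cos263°, sin263°) = (-0.3656, -2.9776)
θ=263°: |BD| = 5.2844
θ=263°: circle(B,8.00) ∩ circle(D,9.00): a=1.0337, h=7.9329
θ=263°:   candidates: C₊=(-3.9817,4.1585) cross=41.921; C₋=(4.9584,-8.9488) cross=-41.921
θ=263°:   branch - wants cross < 0 → take C=(4.9584,-8.9488) (cross=-41.921)
θ=263°: ex = (C−B)/|BC| = (0.6655,-0.7464); ey = (0.7464,0.6655)
θ=263°: P = B + -0.68·ex + 3.27·ey = (1.6226,-0.2939)
θ=265°: B = A + 3.00·(cos265°, sin265°) = (-0.2615, -2.9886)
θ=265°: |BD| = 5.2050
θ=265°: circle(B,8.00) ∩ circle(D,9.00): a=0.9694, h=7.9410
θ=265°:   candidates: C₊=(-4.0273,4.0696) cross=41.333; C₋=(5.0918,-8.9335) cross=-41.333
θ=265°:   branch - wants cross < 0 → take C=(5.0918,-8.9335) (cross=-41.333)
θ=265°: ex = (C−B)/|BC| = (0.6692,-0.7431); ey = (0.7431,0.6692)
θ=265°: P = B + -0.68·ex + 3.27·ey = (1.7135,-0.2951)

θ=147°: 0.74 2.38
θ=263°: 1.62 -0.29
θ=265°: 1.71 -0.30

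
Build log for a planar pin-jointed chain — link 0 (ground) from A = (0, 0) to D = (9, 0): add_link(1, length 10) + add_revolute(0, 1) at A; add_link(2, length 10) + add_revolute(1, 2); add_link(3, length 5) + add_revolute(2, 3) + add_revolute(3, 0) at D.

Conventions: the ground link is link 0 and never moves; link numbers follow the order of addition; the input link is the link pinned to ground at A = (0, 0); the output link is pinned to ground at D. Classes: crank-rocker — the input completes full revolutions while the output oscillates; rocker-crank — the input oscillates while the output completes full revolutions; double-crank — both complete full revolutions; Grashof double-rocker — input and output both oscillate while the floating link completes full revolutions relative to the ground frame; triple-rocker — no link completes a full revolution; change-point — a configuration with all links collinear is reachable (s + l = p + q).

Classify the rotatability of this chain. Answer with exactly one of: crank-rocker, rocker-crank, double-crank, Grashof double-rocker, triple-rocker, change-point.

lengths: ground=9, input=10, coupler=10, output=5
sorted: s=5 (shortest), l=10 (longest), p+q=19
s + l = 15 vs p + q = 19
s + l < p + q (Grashof) with shortest = output link → rocker-crank

rocker-crank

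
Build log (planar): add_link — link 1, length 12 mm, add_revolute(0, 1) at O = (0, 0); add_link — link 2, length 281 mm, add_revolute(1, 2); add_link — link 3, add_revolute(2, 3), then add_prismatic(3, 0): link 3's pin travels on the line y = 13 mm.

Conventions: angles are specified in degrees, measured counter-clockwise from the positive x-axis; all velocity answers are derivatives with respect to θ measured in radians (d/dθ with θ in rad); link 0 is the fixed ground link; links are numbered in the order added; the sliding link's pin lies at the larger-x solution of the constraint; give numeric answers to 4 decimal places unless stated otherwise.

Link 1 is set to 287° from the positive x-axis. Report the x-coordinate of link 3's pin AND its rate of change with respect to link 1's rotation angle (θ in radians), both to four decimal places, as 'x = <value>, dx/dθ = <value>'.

geometry: r = 12 mm, L = 281 mm, e = 13 mm
crank pin P = (r cos θ, r sin θ) = (3.508460, -11.475657)
h = r sin θ − e = -11.475657 − 13 = -24.475657
x = r cos θ + √(L² − h²) = 3.508460 + 279.932031 = 283.440492
dx/dθ = −r sin θ − h·r cos θ/√(L² − h²) (θ in radians; h = -24.475657) = 11.782417

x = 283.4405, dx/dθ = 11.7824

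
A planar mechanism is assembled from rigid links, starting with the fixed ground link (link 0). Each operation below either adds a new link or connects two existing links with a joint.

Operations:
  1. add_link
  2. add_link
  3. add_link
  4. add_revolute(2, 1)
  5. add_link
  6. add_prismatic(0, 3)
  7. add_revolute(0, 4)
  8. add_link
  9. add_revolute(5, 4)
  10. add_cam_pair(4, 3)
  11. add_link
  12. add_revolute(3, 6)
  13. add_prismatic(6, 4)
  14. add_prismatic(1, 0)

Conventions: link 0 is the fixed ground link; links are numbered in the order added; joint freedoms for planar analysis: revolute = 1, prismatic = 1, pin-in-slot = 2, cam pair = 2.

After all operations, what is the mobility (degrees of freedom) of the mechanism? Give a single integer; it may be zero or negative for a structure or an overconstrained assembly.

link 0 = ground. State L|J1|J2 = 1|0|0
+link1  2|0|0
+link2  3|0|0
+link3  4|0|0
R(2,1) f=1→J1  4|1|0
+link4  5|1|0
P(0,3) f=1→J1  5|2|0
R(0,4) f=1→J1  5|3|0
+link5  6|3|0
R(5,4) f=1→J1  6|4|0
C(4,3) f=2→J2  6|4|1
+link6  7|4|1
R(3,6) f=1→J1  7|5|1
P(6,4) f=1→J1  7|6|1
P(1,0) f=1→J1  7|7|1
M = 3(7−1)−2·7−1 = 18−14−1 = 3

M = 3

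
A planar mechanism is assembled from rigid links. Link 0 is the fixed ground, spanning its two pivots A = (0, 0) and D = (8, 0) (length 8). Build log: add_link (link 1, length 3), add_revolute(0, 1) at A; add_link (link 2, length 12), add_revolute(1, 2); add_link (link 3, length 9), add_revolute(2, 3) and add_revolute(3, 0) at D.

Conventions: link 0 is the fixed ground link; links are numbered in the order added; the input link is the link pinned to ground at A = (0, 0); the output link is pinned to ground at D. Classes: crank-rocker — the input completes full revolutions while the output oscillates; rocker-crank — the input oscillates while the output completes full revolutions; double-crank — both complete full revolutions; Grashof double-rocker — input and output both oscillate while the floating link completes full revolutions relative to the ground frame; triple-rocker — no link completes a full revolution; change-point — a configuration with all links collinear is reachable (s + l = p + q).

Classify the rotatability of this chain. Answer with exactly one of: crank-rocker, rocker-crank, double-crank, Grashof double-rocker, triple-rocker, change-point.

lengths: ground=8, input=3, coupler=12, output=9
sorted: s=3 (shortest), l=12 (longest), p+q=17
s + l = 15 vs p + q = 17
s + l < p + q (Grashof) with shortest = input link → crank-rocker

crank-rocker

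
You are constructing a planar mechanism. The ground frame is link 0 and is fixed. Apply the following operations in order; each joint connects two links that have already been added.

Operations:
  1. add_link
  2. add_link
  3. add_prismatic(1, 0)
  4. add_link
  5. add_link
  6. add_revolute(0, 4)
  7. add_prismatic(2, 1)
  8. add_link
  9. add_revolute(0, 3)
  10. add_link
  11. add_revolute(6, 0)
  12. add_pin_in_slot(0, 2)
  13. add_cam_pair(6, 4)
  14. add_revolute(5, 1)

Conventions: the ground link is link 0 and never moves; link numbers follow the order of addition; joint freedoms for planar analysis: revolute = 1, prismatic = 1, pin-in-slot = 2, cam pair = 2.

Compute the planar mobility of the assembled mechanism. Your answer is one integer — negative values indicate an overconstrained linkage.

L=1 J1=0 J2=0
add link → L=2 J1=0 J2=0
add link → L=3 J1=0 J2=0
P@1,0 dof=1 J1 → L=3 J1=1 J2=0
add link → L=4 J1=1 J2=0
add link → L=5 J1=1 J2=0
R@0,4 dof=1 J1 → L=5 J1=2 J2=0
P@2,1 dof=1 J1 → L=5 J1=3 J2=0
add link → L=6 J1=3 J2=0
R@0,3 dof=1 J1 → L=6 J1=4 J2=0
add link → L=7 J1=4 J2=0
R@6,0 dof=1 J1 → L=7 J1=5 J2=0
PS@0,2 dof=2 J2 → L=7 J1=5 J2=1
C@6,4 dof=2 J2 → L=7 J1=5 J2=2
R@5,1 dof=1 J1 → L=7 J1=6 J2=2
M=3(L−1)−2J1−J2=3·6−2·6−2=4

M = 4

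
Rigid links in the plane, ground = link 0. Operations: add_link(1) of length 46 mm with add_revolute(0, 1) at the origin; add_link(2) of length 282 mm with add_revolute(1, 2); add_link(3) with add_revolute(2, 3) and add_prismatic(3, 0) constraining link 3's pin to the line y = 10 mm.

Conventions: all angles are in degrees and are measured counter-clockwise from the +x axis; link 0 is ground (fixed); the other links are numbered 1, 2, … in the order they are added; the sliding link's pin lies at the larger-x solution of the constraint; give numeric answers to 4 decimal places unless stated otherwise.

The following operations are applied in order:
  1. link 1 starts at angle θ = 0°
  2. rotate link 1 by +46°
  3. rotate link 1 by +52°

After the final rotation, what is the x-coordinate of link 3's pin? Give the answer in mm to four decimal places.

geometry: r = 46 mm, L = 282 mm, e = 10 mm; θ starts at 0°
rotate link 1 by +46°: θ ← 0° +46° = 46°
rotate link 1 by +52°: θ ← 46° +52° = 98°
crank pin P = (r cos θ, r sin θ) = (-6.401963, 45.552331)
h = r sin θ − e = 45.552331 − 10 = 35.552331
x = r cos θ + √(L² − h²) = -6.401963 + 279.749945 = 273.347982

273.3480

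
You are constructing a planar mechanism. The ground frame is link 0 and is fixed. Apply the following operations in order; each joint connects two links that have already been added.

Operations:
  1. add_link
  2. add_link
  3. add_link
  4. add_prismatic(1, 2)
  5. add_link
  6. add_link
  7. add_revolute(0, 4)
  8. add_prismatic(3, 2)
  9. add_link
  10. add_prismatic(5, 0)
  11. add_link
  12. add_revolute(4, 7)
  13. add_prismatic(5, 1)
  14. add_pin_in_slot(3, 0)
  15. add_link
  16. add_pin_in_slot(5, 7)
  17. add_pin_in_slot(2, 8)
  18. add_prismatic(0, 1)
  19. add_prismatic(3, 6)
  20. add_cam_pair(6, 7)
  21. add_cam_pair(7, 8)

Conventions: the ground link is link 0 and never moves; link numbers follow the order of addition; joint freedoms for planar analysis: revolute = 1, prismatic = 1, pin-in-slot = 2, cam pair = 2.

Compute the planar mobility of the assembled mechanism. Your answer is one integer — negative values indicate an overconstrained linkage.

L=1 J1=0 J2=0
add link → L=2 J1=0 J2=0
add link → L=3 J1=0 J2=0
add link → L=4 J1=0 J2=0
P@1,2 dof=1 J1 → L=4 J1=1 J2=0
add link → L=5 J1=1 J2=0
add link → L=6 J1=1 J2=0
R@0,4 dof=1 J1 → L=6 J1=2 J2=0
P@3,2 dof=1 J1 → L=6 J1=3 J2=0
add link → L=7 J1=3 J2=0
P@5,0 dof=1 J1 → L=7 J1=4 J2=0
add link → L=8 J1=4 J2=0
R@4,7 dof=1 J1 → L=8 J1=5 J2=0
P@5,1 dof=1 J1 → L=8 J1=6 J2=0
PS@3,0 dof=2 J2 → L=8 J1=6 J2=1
add link → L=9 J1=6 J2=1
PS@5,7 dof=2 J2 → L=9 J1=6 J2=2
PS@2,8 dof=2 J2 → L=9 J1=6 J2=3
P@0,1 dof=1 J1 → L=9 J1=7 J2=3
P@3,6 dof=1 J1 → L=9 J1=8 J2=3
C@6,7 dof=2 J2 → L=9 J1=8 J2=4
C@7,8 dof=2 J2 → L=9 J1=8 J2=5
M=3(L−1)−2J1−J2=3·8−2·8−5=3

M = 3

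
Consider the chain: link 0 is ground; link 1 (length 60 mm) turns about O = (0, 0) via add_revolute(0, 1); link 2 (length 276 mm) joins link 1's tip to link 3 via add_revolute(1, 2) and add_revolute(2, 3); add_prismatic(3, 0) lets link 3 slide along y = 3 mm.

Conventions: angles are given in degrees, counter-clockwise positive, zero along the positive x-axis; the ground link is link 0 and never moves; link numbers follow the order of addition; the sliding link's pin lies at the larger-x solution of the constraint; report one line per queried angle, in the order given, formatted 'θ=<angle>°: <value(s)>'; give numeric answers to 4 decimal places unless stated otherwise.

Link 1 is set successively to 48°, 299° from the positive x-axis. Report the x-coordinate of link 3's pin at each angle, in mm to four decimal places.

geometry: r = 60 mm, L = 276 mm, e = 3 mm
θ=48°: crank pin P = (r cos θ, r sin θ) = (40.147836, 44.588690)
θ=48°: h = r sin θ − e = 44.588690 − 3 = 41.588690
θ=48°: x = r cos θ + √(L² − h²) = 40.147836 + 272.848641 = 312.996477
θ=299°: crank pin P = (r cos θ, r sin θ) = (29.088577, -52.477182)
θ=299°: h = r sin θ − e = -52.477182 − 3 = -55.477182
θ=299°: x = r cos θ + √(L² − h²) = 29.088577 + 270.366940 = 299.455517

θ=48°: 312.9965
θ=299°: 299.4555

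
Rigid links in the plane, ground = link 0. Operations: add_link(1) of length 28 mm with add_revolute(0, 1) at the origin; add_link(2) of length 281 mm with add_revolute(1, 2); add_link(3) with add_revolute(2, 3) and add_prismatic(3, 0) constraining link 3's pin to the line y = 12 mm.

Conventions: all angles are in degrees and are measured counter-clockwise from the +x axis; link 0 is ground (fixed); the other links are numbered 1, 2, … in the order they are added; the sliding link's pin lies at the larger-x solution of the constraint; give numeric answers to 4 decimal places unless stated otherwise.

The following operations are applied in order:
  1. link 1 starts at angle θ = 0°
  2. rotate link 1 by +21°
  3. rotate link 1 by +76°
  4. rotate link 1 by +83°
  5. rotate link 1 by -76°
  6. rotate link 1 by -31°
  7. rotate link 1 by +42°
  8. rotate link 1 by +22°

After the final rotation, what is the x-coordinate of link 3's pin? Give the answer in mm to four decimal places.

geometry: r = 28 mm, L = 281 mm, e = 12 mm; θ starts at 0°
rotate link 1 by +21°: θ ← 0° +21° = 21°
rotate link 1 by +76°: θ ← 21° +76° = 97°
rotate link 1 by +83°: θ ← 97° +83° = 180°
rotate link 1 by -76°: θ ← 180° -76° = 104°
rotate link 1 by -31°: θ ← 104° -31° = 73°
rotate link 1 by +42°: θ ← 73° +42° = 115°
rotate link 1 by +22°: θ ← 115° +22° = 137°
crank pin P = (r cos θ, r sin θ) = (-20.477904, 19.095954)
h = r sin θ − e = 19.095954 − 12 = 7.095954
x = r cos θ + √(L² − h²) = -20.477904 + 280.910390 = 260.432487

260.4325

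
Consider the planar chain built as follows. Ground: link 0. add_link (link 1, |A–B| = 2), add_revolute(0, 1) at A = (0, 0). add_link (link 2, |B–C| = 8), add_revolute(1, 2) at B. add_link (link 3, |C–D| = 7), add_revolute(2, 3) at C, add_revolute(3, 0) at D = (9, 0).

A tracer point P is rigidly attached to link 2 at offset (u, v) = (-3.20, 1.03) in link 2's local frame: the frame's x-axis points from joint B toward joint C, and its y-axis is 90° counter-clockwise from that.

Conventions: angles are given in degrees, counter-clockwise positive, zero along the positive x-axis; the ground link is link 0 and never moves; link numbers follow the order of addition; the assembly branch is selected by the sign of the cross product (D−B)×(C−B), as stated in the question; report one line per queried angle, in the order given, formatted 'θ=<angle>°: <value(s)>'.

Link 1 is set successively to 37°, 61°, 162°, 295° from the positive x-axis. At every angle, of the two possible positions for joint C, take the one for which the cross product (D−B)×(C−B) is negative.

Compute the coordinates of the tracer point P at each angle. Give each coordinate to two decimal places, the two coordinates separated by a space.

A=(0,0), D=(9.00,0)
θ=37°: B = A + 2.00·(cos37°, sin37°) = (1.5973, 1.2036)
θ=37°: |BD| = 7.4999
θ=37°: circle(B,8.00) ∩ circle(D,7.00): a=4.7500, h=6.4372
θ=37°:   candidates: C₊=(7.3188,6.7951) cross=48.279; C₋=(5.2526,-5.9124) cross=-48.279
θ=37°:   branch - wants cross < 0 → take C=(5.2526,-5.9124) (cross=-48.279)
θ=37°: ex = (C−B)/|BC| = (0.4569,-0.8895); ey = (0.8895,0.4569)
θ=37°: P = B + -3.20·ex + 1.03·ey = (1.0513,4.5207)
θ=61°: B = A + 2.00·(cos61°, sin61°) = (0.9696, 1.7492)
θ=61°: |BD| = 8.2187
θ=61°: circle(B,8.00) ∩ circle(D,7.00): a=5.0219, h=6.2274
θ=61°:   candidates: C₊=(7.2019,6.7651) cross=51.181; C₋=(4.5510,-5.4043) cross=-51.181
θ=61°:   branch - wants cross < 0 → take C=(4.5510,-5.4043) (cross=-51.181)
θ=61°: ex = (C−B)/|BC| = (0.4477,-0.8942); ey = (0.8942,0.4477)
θ=61°: P = B + -3.20·ex + 1.03·ey = (0.4581,5.0718)
θ=162°: B = A + 2.00·(cos162°, sin162°) = (-1.9021, 0.6180)
θ=162°: |BD| = 10.9196
θ=162°: circle(B,8.00) ∩ circle(D,7.00): a=6.1466, h=5.1204
θ=162°:   candidates: C₊=(4.5245,5.3824) cross=55.913; C₋=(3.9449,-4.8421) cross=-55.913
θ=162°:   branch - wants cross < 0 → take C=(3.9449,-4.8421) (cross=-55.913)
θ=162°: ex = (C−B)/|BC| = (0.7309,-0.6825); ey = (0.6825,0.7309)
θ=162°: P = B + -3.20·ex + 1.03·ey = (-3.5379,3.5549)
θ=295°: B = A + 2.00·(cos295°, sin295°) = (0.8452, -1.8126)
θ=295°: |BD| = 8.3538
θ=295°: circle(B,8.00) ∩ circle(D,7.00): a=5.0747, h=6.1845
θ=295°:   candidates: C₊=(4.4571,5.3256) cross=51.664; C₋=(7.1409,-6.7486) cross=-51.664
θ=295°:   branch - wants cross < 0 → take C=(7.1409,-6.7486) (cross=-51.664)
θ=295°: ex = (C−B)/|BC| = (0.7870,-0.6170); ey = (0.6170,0.7870)
θ=295°: P = B + -3.20·ex + 1.03·ey = (-1.0375,0.9724)

θ=37°: 1.05 4.52
θ=61°: 0.46 5.07
θ=162°: -3.54 3.55
θ=295°: -1.04 0.97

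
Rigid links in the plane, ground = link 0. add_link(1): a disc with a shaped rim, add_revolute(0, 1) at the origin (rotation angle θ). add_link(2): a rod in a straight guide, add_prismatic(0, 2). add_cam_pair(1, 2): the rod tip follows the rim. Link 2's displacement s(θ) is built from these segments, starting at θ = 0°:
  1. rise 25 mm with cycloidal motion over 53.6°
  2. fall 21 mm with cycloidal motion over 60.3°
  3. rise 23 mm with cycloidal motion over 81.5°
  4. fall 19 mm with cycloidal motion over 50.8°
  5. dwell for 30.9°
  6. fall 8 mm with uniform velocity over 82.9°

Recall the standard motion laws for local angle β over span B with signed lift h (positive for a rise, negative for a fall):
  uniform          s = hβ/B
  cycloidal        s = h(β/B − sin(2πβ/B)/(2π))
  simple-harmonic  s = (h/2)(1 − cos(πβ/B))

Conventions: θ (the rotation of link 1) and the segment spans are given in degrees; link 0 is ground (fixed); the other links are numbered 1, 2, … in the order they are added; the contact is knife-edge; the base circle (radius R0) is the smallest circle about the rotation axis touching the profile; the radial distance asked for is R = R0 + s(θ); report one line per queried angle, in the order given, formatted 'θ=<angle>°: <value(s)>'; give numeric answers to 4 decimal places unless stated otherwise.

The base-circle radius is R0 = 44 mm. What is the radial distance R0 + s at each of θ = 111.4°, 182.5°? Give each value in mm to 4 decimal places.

segment 1 (0° to 53.6°, cycloidal, h = 25) is passed completely: s = 0.0000 + (25) = 25.0000
θ = 111.4° falls in segment 2 (53.6° to 113.9°, cycloidal, h = -21): β = 111.4 − 53.6 = 57.8°, B = 60.3°; Δs = -21·(0.9585 − sin(2π·0.9585)/(2π)) = -20.9902; s = 25.0000 − 20.9902 = 4.0098
segment 2 (53.6° to 113.9°, cycloidal, h = -21) is passed completely: s = 25.0000 + (-21) = 4.0000
θ = 182.5° falls in segment 3 (113.9° to 195.4°, cycloidal, h = 23): β = 182.5 − 113.9 = 68.6°, B = 81.5°; Δs = 23·(0.8417 − sin(2π·0.8417)/(2π)) = 22.4289; s = 4.0000 + 22.4289 = 26.4289
θ=111.4°: R = R0 + s = 44 + 4.0098 = 48.0098
θ=182.5°: R = R0 + s = 44 + 26.4289 = 70.4289

θ=111.4°: 48.0098
θ=182.5°: 70.4289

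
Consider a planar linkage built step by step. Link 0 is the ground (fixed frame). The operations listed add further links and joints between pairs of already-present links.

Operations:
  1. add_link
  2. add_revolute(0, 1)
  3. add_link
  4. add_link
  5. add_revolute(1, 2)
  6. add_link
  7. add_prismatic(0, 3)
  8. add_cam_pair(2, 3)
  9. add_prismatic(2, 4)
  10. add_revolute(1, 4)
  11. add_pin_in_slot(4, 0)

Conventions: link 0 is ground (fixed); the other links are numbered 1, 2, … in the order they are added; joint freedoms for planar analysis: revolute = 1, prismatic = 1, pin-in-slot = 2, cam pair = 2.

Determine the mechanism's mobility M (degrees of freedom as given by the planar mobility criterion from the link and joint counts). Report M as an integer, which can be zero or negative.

ground; <1,0,0>
#1 <2,0,0>
R:0↔1 J1 <2,1,0>
#2 <3,1,0>
#3 <4,1,0>
R:1↔2 J1 <4,2,0>
#4 <5,2,0>
P:0↔3 J1 <5,3,0>
C:2↔3 J2 <5,3,1>
P:2↔4 J1 <5,4,1>
R:1↔4 J1 <5,5,1>
PS:4↔0 J2 <5,5,2>
3×4 − 2×5 − 1×2 = 0

M = 0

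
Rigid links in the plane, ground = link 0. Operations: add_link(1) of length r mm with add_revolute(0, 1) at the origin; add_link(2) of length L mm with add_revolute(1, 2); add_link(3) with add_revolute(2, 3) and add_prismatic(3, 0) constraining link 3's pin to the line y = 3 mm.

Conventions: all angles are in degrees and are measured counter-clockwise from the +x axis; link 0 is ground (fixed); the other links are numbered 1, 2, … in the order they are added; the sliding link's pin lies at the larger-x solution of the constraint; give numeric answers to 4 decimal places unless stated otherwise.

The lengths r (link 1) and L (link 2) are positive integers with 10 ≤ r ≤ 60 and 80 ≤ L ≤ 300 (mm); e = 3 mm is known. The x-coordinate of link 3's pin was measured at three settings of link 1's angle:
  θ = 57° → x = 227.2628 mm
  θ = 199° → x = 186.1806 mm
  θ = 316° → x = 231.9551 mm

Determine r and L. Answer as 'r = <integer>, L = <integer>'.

constraint per measurement: (x − r cos θ)² + (r sin θ − e)² = L²
subtracting the θ₁ and θ₂ equations cancels the r² and L² terms:
r = (x₁² − x₂²) / (2[(x₁cos θ₁ + e sin θ₁) − (x₂cos θ₂ + e sin θ₂)]) = 28.0000 → r = 28
L² = (x₁ − r cos θ₁)² + (r sin θ₁ − e)² = 45369.0169 → L = 213.0000 → L = 213
check at θ₃=316°: x = 231.9551 (printed 231.9551) ✓

r = 28, L = 213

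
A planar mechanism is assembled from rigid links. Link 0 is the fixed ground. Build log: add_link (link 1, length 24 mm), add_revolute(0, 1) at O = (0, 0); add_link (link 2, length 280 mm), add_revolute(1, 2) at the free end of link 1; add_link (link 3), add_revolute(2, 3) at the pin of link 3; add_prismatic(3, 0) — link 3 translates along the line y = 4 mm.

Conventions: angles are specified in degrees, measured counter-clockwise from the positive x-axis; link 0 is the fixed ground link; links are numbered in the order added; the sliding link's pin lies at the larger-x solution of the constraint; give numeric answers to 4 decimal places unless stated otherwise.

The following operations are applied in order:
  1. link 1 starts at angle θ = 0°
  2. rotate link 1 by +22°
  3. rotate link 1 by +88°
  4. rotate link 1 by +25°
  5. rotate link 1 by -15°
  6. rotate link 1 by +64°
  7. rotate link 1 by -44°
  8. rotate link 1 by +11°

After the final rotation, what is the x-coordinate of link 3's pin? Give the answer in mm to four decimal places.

geometry: r = 24 mm, L = 280 mm, e = 4 mm; θ starts at 0°
rotate link 1 by +22°: θ ← 0° +22° = 22°
rotate link 1 by +88°: θ ← 22° +88° = 110°
rotate link 1 by +25°: θ ← 110° +25° = 135°
rotate link 1 by -15°: θ ← 135° -15° = 120°
rotate link 1 by +64°: θ ← 120° +64° = 184°
rotate link 1 by -44°: θ ← 184° -44° = 140°
rotate link 1 by +11°: θ ← 140° +11° = 151°
crank pin P = (r cos θ, r sin θ) = (-20.990873, 11.635431)
h = r sin θ − e = 11.635431 − 4 = 7.635431
x = r cos θ + √(L² − h²) = -20.990873 + 279.895874 = 258.905001

258.9050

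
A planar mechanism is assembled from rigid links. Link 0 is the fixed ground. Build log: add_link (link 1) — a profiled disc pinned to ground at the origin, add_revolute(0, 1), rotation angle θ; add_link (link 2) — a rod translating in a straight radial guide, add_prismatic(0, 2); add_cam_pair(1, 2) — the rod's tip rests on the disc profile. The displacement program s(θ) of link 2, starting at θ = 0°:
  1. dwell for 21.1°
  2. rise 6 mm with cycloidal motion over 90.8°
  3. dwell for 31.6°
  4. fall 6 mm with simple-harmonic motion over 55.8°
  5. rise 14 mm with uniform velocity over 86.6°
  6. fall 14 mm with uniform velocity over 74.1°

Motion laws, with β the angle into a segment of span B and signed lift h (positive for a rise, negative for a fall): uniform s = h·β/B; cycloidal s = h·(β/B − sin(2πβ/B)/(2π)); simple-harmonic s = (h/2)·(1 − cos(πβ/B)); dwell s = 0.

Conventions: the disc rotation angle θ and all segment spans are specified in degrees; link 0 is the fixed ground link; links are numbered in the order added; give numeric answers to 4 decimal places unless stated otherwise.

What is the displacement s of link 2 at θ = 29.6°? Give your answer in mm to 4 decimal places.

seg 1 [0°–21.1°] dwell: s stays 0.0000
seg 2 [21.1°–111.9°] cycloidal, h=6: θ=29.6° here. β=8.5, B=90.8. 6·(0.0936 − sin(2π·0.0936)/(2π)) = 0.0318 → s = 0.0318

0.0318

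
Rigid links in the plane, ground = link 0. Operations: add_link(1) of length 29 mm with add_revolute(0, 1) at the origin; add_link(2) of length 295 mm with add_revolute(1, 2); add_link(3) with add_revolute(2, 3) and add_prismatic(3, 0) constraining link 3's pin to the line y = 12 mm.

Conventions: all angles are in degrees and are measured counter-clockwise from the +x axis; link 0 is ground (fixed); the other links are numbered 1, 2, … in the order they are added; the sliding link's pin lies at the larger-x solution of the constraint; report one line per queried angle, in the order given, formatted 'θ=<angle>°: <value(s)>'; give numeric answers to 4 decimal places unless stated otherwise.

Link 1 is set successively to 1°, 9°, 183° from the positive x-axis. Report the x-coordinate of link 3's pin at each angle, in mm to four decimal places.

geometry: r = 29 mm, L = 295 mm, e = 12 mm
θ=1°: crank pin P = (r cos θ, r sin θ) = (28.995583, 0.506120)
θ=1°: h = r sin θ − e = 0.506120 − 12 = -11.493880
θ=1°: x = r cos θ + √(L² − h²) = 28.995583 + 294.776001 = 323.771584
θ=9°: crank pin P = (r cos θ, r sin θ) = (28.642962, 4.536599)
θ=9°: h = r sin θ − e = 4.536599 − 12 = -7.463401
θ=9°: x = r cos θ + √(L² − h²) = 28.642962 + 294.905574 = 323.548536
θ=183°: crank pin P = (r cos θ, r sin θ) = (-28.960257, -1.517743)
θ=183°: h = r sin θ − e = -1.517743 − 12 = -13.517743
θ=183°: x = r cos θ + √(L² − h²) = -28.960257 + 294.690126 = 265.729870

θ=1°: 323.7716
θ=9°: 323.5485
θ=183°: 265.7299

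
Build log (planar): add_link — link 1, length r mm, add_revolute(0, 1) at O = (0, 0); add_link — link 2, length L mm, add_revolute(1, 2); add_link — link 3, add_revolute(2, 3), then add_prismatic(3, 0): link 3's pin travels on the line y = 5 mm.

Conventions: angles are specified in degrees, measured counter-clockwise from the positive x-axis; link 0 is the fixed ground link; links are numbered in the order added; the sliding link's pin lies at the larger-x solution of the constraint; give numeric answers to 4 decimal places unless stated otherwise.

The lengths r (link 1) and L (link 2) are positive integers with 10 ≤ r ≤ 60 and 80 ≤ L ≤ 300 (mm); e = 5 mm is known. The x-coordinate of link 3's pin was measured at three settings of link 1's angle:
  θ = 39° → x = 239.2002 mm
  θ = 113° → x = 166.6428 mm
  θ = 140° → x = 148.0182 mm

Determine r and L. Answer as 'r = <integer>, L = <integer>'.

constraint per measurement: (x − r cos θ)² + (r sin θ − e)² = L²
subtracting the θ₁ and θ₂ equations cancels the r² and L² terms:
r = (x₁² − x₂²) / (2[(x₁cos θ₁ + e sin θ₁) − (x₂cos θ₂ + e sin θ₂)]) = 59.0000 → r = 59
L² = (x₁ − r cos θ₁)² + (r sin θ₁ − e)² = 38416.0073 → L = 196.0000 → L = 196
check at θ₃=140°: x = 148.0182 (printed 148.0182) ✓

r = 59, L = 196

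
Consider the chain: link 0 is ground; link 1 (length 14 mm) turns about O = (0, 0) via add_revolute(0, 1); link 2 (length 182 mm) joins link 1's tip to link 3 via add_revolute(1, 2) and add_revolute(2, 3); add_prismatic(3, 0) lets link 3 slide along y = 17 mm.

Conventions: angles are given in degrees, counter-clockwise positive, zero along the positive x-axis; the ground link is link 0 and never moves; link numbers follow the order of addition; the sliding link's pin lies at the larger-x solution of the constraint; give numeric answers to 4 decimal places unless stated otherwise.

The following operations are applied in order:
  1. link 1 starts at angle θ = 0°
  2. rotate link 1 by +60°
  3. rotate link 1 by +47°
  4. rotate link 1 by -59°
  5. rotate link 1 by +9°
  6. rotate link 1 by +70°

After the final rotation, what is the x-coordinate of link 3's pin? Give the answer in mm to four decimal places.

geometry: r = 14 mm, L = 182 mm, e = 17 mm; θ starts at 0°
rotate link 1 by +60°: θ ← 0° +60° = 60°
rotate link 1 by +47°: θ ← 60° +47° = 107°
rotate link 1 by -59°: θ ← 107° -59° = 48°
rotate link 1 by +9°: θ ← 48° +9° = 57°
rotate link 1 by +70°: θ ← 57° +70° = 127°
crank pin P = (r cos θ, r sin θ) = (-8.425410, 11.180897)
h = r sin θ − e = 11.180897 − 17 = -5.819103
x = r cos θ + √(L² − h²) = -8.425410 + 181.906949 = 173.481539

173.4815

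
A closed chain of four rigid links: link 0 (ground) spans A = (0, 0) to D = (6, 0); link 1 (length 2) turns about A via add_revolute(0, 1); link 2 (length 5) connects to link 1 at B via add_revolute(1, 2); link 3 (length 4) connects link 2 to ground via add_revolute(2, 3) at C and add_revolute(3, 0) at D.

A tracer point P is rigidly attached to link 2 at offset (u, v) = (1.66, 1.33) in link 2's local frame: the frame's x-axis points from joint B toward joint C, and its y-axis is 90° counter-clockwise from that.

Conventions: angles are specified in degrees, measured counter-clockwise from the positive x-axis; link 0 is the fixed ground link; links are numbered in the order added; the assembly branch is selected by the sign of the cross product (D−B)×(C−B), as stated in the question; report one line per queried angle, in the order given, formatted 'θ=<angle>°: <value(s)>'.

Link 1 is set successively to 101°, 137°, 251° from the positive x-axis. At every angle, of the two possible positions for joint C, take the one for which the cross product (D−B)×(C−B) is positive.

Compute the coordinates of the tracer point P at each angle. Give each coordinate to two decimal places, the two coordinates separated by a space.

A=(0,0), D=(6.00,0)
θ=101°: B = A + 2.00·(cos101°, sin101°) = (-0.3816, 1.9633)
θ=101°: |BD| = 6.6768
θ=101°: circle(B,5.00) ∩ circle(D,4.00): a=4.0124, h=2.9834
θ=101°:   candidates: C₊=(4.3306,3.6350) cross=19.920; C₋=(2.5761,-2.0681) cross=-19.920
θ=101°:   branch + wants cross > 0 → take C=(4.3306,3.6350) (cross=19.920)
θ=101°: ex = (C−B)/|BC| = (0.9424,0.3343); ey = (-0.3343,0.9424)
θ=101°: P = B + 1.66·ex + 1.33·ey = (0.7382,3.7717)
θ=137°: B = A + 2.00·(cos137°, sin137°) = (-1.4627, 1.3640)
θ=137°: |BD| = 7.5863
θ=137°: circle(B,5.00) ∩ circle(D,4.00): a=4.3863, h=2.4000
θ=137°:   candidates: C₊=(3.2837,2.9362) cross=18.207; C₋=(2.4206,-1.7855) cross=-18.207
θ=137°:   branch + wants cross > 0 → take C=(3.2837,2.9362) (cross=18.207)
θ=137°: ex = (C−B)/|BC| = (0.9493,0.3144); ey = (-0.3144,0.9493)
θ=137°: P = B + 1.66·ex + 1.33·ey = (-0.3051,3.1485)
θ=251°: B = A + 2.00·(cos251°, sin251°) = (-0.6511, -1.8910)
θ=251°: |BD| = 6.9147
θ=251°: circle(B,5.00) ∩ circle(D,4.00): a=4.1082, h=2.8501
θ=251°:   candidates: C₊=(2.5210,1.9739) cross=19.708; C₋=(4.0798,-3.5090) cross=-19.708
θ=251°:   branch + wants cross > 0 → take C=(2.5210,1.9739) (cross=19.708)
θ=251°: ex = (C−B)/|BC| = (0.6344,0.7730); ey = (-0.7730,0.6344)
θ=251°: P = B + 1.66·ex + 1.33·ey = (-0.6261,0.2359)

θ=101°: 0.74 3.77
θ=137°: -0.31 3.15
θ=251°: -0.63 0.24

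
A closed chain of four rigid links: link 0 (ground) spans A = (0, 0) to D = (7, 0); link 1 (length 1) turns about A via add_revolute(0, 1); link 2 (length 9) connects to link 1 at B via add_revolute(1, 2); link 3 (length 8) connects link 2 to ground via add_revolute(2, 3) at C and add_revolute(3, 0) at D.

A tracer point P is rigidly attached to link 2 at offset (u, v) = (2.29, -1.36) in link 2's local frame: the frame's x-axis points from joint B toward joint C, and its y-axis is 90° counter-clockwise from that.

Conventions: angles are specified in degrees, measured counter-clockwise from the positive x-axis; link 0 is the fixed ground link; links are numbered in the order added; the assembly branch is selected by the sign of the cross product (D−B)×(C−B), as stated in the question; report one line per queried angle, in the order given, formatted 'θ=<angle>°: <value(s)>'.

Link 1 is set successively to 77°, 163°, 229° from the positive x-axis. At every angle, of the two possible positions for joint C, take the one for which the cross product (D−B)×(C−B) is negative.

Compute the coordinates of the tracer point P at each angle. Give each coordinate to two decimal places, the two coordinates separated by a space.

A=(0,0), D=(7.00,0)
θ=77°: B = A + 1.00·(cos77°, sin77°) = (0.2250, 0.9744)
θ=77°: |BD| = 6.8448
θ=77°: circle(B,9.00) ∩ circle(D,8.00): a=4.6642, h=7.6971
θ=77°:   candidates: C₊=(5.9374,7.9291) cross=52.685; C₋=(3.7460,-7.3083) cross=-52.685
θ=77°:   branch - wants cross < 0 → take C=(3.7460,-7.3083) (cross=-52.685)
θ=77°: ex = (C−B)/|BC| = (0.3912,-0.9203); ey = (0.9203,0.3912)
θ=77°: P = B + 2.29·ex + -1.36·ey = (-0.1308,-1.6652)
θ=163°: B = A + 1.00·(cos163°, sin163°) = (-0.9563, 0.2924)
θ=163°: |BD| = 7.9617
θ=163°: circle(B,9.00) ∩ circle(D,8.00): a=5.0485, h=7.4507
θ=163°:   candidates: C₊=(4.3624,7.5527) cross=59.320; C₋=(3.8151,-7.3387) cross=-59.320
θ=163°:   branch - wants cross < 0 → take C=(3.8151,-7.3387) (cross=-59.320)
θ=163°: ex = (C−B)/|BC| = (0.5302,-0.8479); ey = (0.8479,0.5302)
θ=163°: P = B + 2.29·ex + -1.36·ey = (-0.8954,-2.3703)
θ=229°: B = A + 1.00·(cos229°, sin229°) = (-0.6561, -0.7547)
θ=229°: |BD| = 7.6932
θ=229°: circle(B,9.00) ∩ circle(D,8.00): a=4.9515, h=7.5155
θ=229°:   candidates: C₊=(3.5342,7.2103) cross=57.818; C₋=(5.0088,-7.7482) cross=-57.818
θ=229°:   branch - wants cross < 0 → take C=(5.0088,-7.7482) (cross=-57.818)
θ=229°: ex = (C−B)/|BC| = (0.6294,-0.7771); ey = (0.7771,0.6294)
θ=229°: P = B + 2.29·ex + -1.36·ey = (-0.2715,-3.3902)

θ=77°: -0.13 -1.67
θ=163°: -0.90 -2.37
θ=229°: -0.27 -3.39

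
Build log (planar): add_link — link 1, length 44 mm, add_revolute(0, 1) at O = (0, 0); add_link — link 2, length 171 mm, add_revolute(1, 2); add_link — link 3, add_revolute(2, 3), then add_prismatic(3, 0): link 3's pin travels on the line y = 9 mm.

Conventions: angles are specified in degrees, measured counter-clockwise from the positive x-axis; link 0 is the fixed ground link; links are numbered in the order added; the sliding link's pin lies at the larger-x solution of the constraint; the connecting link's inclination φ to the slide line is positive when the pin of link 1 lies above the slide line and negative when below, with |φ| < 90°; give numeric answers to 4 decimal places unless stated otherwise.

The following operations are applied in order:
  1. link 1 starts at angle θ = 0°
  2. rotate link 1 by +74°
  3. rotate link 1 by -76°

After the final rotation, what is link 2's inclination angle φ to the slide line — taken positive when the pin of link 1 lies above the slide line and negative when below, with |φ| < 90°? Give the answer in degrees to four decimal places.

geometry: r = 44 mm, L = 171 mm, e = 9 mm; θ starts at 0°
rotate link 1 by +74°: θ ← 0° +74° = 74°
rotate link 1 by -76°: θ ← 74° -76° = -2°
h = r sin θ − e = -1.535578 − 9 = -10.535578
sin φ = h / L = -10.535578 / 171 = -0.06161157
φ = arcsin(-0.06161157) = -3.532320°

-3.5323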